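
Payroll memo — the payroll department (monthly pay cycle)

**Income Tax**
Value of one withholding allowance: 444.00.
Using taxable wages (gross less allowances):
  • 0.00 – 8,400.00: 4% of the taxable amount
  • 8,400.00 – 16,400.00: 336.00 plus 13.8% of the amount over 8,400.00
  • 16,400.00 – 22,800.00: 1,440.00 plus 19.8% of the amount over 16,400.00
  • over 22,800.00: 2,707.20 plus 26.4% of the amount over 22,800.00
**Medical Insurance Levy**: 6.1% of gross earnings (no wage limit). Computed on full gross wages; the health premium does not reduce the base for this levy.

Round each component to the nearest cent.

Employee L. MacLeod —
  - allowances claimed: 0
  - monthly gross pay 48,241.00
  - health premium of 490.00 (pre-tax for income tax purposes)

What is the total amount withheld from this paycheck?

Income Tax: taxable = 48,241.00 − 490.00 = 47,751.00
  2,707.20 + 26.4% × (47,751.00 − 22,800.00) = 2,707.20 + 26.4% × 24,951.00 = 9,294.26
Medical Insurance Levy: 6.1% × 48,241.00 = 2,942.70
Total: 9,294.26 + 2,942.70 = 12,236.96

12,236.96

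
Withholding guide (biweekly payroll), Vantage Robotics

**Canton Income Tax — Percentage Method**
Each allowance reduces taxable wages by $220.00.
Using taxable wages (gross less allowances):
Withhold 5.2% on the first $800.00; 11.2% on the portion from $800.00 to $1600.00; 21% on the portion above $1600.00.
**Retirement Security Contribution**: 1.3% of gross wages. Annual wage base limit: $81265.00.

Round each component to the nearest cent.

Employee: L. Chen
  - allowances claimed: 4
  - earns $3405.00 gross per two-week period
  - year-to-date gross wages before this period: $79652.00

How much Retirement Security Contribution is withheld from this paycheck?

$20.97

Retirement Security Contribution: cap $81265.00 − YTD $79652.00 = $1613.00 subject; 1.3% × $1613.00 = $20.97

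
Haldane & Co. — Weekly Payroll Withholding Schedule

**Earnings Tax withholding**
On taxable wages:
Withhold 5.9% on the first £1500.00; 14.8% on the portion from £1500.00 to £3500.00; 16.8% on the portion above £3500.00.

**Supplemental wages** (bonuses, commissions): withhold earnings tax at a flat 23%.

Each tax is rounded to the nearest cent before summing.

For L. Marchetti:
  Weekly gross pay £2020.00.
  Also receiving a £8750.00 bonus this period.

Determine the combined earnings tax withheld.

Earnings Tax: taxable = £2020.00
  £88.50 + 14.8% × (£2020.00 − £1500.00) = £88.50 + 14.8% × £520.00 = £165.46
Supplemental (23% flat on bonus): 23% × £8750.00 = £2012.50
Total earnings tax: £165.46 + £2012.50 = £2177.96

£2177.96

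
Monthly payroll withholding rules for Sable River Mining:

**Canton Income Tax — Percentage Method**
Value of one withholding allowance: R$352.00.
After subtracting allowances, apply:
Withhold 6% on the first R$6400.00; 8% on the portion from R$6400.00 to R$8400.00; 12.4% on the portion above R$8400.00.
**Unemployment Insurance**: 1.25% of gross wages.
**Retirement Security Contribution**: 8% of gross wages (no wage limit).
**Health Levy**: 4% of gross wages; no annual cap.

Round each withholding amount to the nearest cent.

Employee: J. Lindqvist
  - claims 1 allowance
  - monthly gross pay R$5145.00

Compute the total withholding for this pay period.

R$969.29

Canton Income Tax: taxable = R$5145.00 − 1×R$352.00 = R$4793.00
  6% × R$4793.00 = R$287.58
Unemployment Insurance: 1.25% × R$5145.00 = R$64.31
Retirement Security Contribution: 8% × R$5145.00 = R$411.60
Health Levy: 4% × R$5145.00 = R$205.80
Total: R$287.58 + R$64.31 + R$411.60 + R$205.80 = R$969.29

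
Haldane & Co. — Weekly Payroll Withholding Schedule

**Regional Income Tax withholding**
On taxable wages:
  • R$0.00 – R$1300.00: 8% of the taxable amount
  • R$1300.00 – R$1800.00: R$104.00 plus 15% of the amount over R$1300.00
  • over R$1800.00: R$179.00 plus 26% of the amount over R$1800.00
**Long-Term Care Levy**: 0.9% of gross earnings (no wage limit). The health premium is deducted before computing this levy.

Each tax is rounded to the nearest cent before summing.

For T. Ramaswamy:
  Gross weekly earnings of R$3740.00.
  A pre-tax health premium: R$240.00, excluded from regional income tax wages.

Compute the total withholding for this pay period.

R$652.50

Regional Income Tax: taxable = R$3740.00 − R$240.00 = R$3500.00
  R$179.00 + 26% × (R$3500.00 − R$1800.00) = R$179.00 + 26% × R$1700.00 = R$621.00
Long-Term Care Levy: 0.9% × R$3500.00 = R$31.50
Total: R$621.00 + R$31.50 = R$652.50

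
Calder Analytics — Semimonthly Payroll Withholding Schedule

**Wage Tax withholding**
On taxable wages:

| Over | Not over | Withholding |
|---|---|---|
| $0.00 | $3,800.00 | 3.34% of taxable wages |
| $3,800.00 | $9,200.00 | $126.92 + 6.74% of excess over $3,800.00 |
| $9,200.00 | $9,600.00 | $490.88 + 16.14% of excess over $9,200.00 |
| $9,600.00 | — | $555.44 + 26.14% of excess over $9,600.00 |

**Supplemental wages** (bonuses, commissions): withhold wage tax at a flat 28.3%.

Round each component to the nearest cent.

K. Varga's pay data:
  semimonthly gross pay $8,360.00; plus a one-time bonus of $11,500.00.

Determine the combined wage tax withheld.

$3,688.76

Wage Tax: taxable = $8,360.00
  $126.92 + 6.74% × ($8,360.00 − $3,800.00) = $126.92 + 6.74% × $4,560.00 = $434.26
Supplemental (28.3% flat on bonus): 28.3% × $11,500.00 = $3,254.50
Total wage tax: $434.26 + $3,254.50 = $3,688.76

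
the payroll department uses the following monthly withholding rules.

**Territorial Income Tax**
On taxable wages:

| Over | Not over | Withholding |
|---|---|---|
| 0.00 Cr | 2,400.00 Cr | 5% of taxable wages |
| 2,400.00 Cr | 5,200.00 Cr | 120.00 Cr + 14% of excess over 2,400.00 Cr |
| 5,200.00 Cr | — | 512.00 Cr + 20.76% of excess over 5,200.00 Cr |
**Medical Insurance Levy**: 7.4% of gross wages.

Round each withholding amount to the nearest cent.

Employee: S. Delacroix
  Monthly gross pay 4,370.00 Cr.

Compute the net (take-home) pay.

3,650.82 Cr

Territorial Income Tax: taxable = 4,370.00 Cr
  120.00 Cr + 14% × (4,370.00 Cr − 2,400.00 Cr) = 120.00 Cr + 14% × 1,970.00 Cr = 395.80 Cr
Medical Insurance Levy: 7.4% × 4,370.00 Cr = 323.38 Cr
Total withheld: 395.80 Cr + 323.38 Cr = 719.18 Cr
Net pay: 4,370.00 Cr − 719.18 Cr = 3,650.82 Cr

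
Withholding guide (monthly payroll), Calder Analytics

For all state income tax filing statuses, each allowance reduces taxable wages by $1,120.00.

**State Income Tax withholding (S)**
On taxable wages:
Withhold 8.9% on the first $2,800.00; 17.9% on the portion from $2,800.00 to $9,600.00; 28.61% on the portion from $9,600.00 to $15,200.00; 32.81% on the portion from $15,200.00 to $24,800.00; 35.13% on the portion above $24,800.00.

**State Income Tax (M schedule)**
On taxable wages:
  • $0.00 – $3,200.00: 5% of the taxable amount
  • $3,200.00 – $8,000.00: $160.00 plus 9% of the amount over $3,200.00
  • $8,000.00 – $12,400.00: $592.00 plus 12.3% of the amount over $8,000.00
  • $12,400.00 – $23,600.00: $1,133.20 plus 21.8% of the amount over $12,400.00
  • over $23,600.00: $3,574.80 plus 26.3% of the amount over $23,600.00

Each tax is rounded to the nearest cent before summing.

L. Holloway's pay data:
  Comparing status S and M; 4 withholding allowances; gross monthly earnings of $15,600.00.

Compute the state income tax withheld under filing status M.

$975.76

State Income Tax (M): taxable = $15,600.00 − 4×$1,120.00 = $11,120.00
  $592.00 + 12.3% × ($11,120.00 − $8,000.00) = $592.00 + 12.3% × $3,120.00 = $975.76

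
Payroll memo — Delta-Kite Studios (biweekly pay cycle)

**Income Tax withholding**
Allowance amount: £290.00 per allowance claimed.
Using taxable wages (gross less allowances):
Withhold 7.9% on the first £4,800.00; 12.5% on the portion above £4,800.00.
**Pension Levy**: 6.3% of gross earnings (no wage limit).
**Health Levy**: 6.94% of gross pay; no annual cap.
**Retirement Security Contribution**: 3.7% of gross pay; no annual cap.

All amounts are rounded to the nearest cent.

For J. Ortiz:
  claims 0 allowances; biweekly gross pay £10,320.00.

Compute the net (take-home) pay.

Income Tax: taxable = £10,320.00
  £379.20 + 12.5% × (£10,320.00 − £4,800.00) = £379.20 + 12.5% × £5,520.00 = £1,069.20
Pension Levy: 6.3% × £10,320.00 = £650.16
Health Levy: 6.94% × £10,320.00 = £716.21
Retirement Security Contribution: 3.7% × £10,320.00 = £381.84
Total withheld: £1,069.20 + £650.16 + £716.21 + £381.84 = £2,817.41
Net pay: £10,320.00 − £2,817.41 = £7,502.59

£7,502.59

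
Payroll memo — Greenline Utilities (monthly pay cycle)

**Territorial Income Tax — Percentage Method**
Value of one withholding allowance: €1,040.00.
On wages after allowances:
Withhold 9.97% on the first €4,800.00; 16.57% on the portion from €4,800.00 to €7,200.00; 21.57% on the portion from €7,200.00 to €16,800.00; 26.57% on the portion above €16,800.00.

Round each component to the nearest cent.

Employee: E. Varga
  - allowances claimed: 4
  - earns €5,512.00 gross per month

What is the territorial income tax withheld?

€134.79

Territorial Income Tax: taxable = €5,512.00 − 4×€1,040.00 = €1,352.00
  9.97% × €1,352.00 = €134.79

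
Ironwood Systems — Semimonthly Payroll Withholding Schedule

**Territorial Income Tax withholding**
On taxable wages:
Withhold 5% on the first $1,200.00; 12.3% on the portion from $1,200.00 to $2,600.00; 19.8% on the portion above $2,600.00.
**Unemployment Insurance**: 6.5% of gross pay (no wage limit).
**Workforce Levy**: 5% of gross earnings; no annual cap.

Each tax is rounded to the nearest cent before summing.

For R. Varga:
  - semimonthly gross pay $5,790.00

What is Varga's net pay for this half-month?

Territorial Income Tax: taxable = $5,790.00
  $232.20 + 19.8% × ($5,790.00 − $2,600.00) = $232.20 + 19.8% × $3,190.00 = $863.82
Unemployment Insurance: 6.5% × $5,790.00 = $376.35
Workforce Levy: 5% × $5,790.00 = $289.50
Total withheld: $863.82 + $376.35 + $289.50 = $1,529.67
Net pay: $5,790.00 − $1,529.67 = $4,260.33

$4,260.33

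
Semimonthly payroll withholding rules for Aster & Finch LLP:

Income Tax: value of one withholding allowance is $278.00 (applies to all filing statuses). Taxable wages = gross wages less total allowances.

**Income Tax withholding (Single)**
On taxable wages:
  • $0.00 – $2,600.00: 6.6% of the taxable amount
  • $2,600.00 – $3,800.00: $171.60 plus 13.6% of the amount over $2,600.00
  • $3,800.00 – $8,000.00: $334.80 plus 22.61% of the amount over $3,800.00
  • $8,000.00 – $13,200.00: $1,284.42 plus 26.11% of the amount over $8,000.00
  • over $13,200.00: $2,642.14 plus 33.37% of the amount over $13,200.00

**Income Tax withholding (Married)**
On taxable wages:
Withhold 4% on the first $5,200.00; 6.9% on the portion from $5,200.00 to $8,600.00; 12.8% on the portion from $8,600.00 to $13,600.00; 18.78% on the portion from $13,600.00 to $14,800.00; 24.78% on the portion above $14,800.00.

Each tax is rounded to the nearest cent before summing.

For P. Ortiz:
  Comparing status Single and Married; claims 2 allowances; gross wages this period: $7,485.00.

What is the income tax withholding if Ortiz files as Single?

Income Tax (Single): taxable = $7,485.00 − 2×$278.00 = $6,929.00
  $334.80 + 22.61% × ($6,929.00 − $3,800.00) = $334.80 + 22.61% × $3,129.00 = $1,042.27

$1,042.27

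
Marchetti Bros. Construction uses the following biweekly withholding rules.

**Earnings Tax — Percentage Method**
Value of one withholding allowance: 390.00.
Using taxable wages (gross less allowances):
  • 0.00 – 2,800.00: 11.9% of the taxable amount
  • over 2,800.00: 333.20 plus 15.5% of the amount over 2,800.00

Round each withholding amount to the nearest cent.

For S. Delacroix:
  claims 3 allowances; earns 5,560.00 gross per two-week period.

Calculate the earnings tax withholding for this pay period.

Earnings Tax: taxable = 5,560.00 − 3×390.00 = 4,390.00
  333.20 + 15.5% × (4,390.00 − 2,800.00) = 333.20 + 15.5% × 1,590.00 = 579.65

579.65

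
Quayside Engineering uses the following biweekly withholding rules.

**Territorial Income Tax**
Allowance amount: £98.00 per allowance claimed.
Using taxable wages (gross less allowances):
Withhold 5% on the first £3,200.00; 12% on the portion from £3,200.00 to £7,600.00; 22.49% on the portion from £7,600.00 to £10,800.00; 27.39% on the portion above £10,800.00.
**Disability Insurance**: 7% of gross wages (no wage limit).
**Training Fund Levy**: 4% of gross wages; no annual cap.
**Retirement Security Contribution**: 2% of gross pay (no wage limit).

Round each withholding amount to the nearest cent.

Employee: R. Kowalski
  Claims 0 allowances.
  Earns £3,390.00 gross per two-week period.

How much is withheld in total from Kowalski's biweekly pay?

Territorial Income Tax: taxable = £3,390.00
  £160.00 + 12% × (£3,390.00 − £3,200.00) = £160.00 + 12% × £190.00 = £182.80
Disability Insurance: 7% × £3,390.00 = £237.30
Training Fund Levy: 4% × £3,390.00 = £135.60
Retirement Security Contribution: 2% × £3,390.00 = £67.80
Total: £182.80 + £237.30 + £135.60 + £67.80 = £623.50

£623.50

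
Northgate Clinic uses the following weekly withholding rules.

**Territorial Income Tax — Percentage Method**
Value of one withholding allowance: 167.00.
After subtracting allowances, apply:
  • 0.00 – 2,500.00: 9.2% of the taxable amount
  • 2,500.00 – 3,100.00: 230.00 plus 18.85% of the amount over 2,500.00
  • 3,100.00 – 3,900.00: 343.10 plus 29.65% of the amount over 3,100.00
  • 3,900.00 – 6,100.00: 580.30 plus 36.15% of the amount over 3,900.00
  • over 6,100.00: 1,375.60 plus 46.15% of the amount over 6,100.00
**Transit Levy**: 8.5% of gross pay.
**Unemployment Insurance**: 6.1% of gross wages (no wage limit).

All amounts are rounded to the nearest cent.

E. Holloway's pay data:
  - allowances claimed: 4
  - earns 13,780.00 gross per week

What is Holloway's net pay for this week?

7,156.48

Territorial Income Tax: taxable = 13,780.00 − 4×167.00 = 13,112.00
  1,375.60 + 46.15% × (13,112.00 − 6,100.00) = 1,375.60 + 46.15% × 7,012.00 = 4,611.64
Transit Levy: 8.5% × 13,780.00 = 1,171.30
Unemployment Insurance: 6.1% × 13,780.00 = 840.58
Total withheld: 4,611.64 + 1,171.30 + 840.58 = 6,623.52
Net pay: 13,780.00 − 6,623.52 = 7,156.48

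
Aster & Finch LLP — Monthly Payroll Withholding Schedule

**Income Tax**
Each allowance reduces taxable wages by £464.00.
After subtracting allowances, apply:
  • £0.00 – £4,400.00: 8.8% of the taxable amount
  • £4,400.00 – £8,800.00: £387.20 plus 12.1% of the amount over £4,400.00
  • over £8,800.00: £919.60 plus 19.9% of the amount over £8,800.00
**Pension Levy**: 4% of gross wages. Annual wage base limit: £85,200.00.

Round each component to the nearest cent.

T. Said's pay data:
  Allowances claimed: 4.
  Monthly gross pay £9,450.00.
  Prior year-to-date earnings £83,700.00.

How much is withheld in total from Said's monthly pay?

£833.67

Income Tax: taxable = £9,450.00 − 4×£464.00 = £7,594.00
  £387.20 + 12.1% × (£7,594.00 − £4,400.00) = £387.20 + 12.1% × £3,194.00 = £773.67
Pension Levy: cap £85,200.00 − YTD £83,700.00 = £1,500.00 subject; 4% × £1,500.00 = £60.00
Total: £773.67 + £60.00 = £833.67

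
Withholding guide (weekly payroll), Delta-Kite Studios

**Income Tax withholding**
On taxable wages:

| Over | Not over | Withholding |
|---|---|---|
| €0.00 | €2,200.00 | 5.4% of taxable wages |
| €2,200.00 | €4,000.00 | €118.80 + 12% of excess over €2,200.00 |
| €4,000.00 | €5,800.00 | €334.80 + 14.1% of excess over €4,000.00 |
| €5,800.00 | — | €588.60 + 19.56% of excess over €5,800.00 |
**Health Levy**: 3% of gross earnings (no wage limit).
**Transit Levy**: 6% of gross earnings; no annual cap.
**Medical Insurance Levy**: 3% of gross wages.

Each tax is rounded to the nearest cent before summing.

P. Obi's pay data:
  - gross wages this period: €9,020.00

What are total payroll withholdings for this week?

€2,300.83

Income Tax: taxable = €9,020.00
  €588.60 + 19.56% × (€9,020.00 − €5,800.00) = €588.60 + 19.56% × €3,220.00 = €1,218.43
Health Levy: 3% × €9,020.00 = €270.60
Transit Levy: 6% × €9,020.00 = €541.20
Medical Insurance Levy: 3% × €9,020.00 = €270.60
Total: €1,218.43 + €270.60 + €541.20 + €270.60 = €2,300.83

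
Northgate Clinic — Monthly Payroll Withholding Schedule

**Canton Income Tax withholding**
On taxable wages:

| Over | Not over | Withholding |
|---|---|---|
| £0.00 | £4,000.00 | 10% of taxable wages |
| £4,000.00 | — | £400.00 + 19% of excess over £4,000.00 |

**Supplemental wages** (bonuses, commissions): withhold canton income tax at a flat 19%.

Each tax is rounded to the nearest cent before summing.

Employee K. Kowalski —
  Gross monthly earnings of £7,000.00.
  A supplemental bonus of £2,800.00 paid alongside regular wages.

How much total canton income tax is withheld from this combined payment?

£1,502.00

Canton Income Tax: taxable = £7,000.00
  £400.00 + 19% × (£7,000.00 − £4,000.00) = £400.00 + 19% × £3,000.00 = £970.00
Supplemental (19% flat on bonus): 19% × £2,800.00 = £532.00
Total canton income tax: £970.00 + £532.00 = £1,502.00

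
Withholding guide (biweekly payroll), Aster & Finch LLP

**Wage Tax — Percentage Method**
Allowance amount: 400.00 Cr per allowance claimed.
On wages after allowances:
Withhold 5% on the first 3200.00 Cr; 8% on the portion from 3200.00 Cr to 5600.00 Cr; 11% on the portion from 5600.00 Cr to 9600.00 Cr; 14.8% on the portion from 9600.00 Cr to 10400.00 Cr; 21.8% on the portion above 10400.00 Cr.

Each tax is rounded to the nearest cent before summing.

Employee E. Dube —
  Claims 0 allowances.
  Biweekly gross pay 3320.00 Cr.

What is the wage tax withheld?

Wage Tax: taxable = 3320.00 Cr
  160.00 Cr + 8% × (3320.00 Cr − 3200.00 Cr) = 160.00 Cr + 8% × 120.00 Cr = 169.60 Cr

169.60 Cr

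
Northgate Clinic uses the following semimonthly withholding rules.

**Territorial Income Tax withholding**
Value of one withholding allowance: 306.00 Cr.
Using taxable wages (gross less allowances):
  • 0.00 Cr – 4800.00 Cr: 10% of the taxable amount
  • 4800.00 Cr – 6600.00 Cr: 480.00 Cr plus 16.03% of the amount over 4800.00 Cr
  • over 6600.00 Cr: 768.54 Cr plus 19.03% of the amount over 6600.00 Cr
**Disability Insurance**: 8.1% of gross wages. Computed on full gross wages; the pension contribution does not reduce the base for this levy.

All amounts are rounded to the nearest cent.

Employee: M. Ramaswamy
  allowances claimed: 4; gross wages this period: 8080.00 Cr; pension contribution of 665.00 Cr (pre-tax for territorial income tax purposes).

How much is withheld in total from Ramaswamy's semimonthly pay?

1357.46 Cr

Territorial Income Tax: taxable = 8080.00 Cr − 665.00 Cr − 4×306.00 Cr = 6191.00 Cr
  480.00 Cr + 16.03% × (6191.00 Cr − 4800.00 Cr) = 480.00 Cr + 16.03% × 1391.00 Cr = 702.98 Cr
Disability Insurance: 8.1% × 8080.00 Cr = 654.48 Cr
Total: 702.98 Cr + 654.48 Cr = 1357.46 Cr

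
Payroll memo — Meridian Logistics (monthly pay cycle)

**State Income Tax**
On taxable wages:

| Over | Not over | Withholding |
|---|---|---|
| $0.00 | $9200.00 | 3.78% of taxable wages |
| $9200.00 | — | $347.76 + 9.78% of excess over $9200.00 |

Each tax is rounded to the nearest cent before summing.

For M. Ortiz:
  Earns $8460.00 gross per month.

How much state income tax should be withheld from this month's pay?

State Income Tax: taxable = $8460.00
  3.78% × $8460.00 = $319.79

$319.79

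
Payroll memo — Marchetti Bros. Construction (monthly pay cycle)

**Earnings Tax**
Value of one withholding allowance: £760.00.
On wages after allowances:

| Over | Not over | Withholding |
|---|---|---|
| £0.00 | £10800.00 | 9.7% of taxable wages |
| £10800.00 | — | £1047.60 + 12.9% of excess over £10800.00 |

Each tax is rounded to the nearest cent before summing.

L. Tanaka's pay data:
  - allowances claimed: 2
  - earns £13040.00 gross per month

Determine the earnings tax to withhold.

£1140.48

Earnings Tax: taxable = £13040.00 − 2×£760.00 = £11520.00
  £1047.60 + 12.9% × (£11520.00 − £10800.00) = £1047.60 + 12.9% × £720.00 = £1140.48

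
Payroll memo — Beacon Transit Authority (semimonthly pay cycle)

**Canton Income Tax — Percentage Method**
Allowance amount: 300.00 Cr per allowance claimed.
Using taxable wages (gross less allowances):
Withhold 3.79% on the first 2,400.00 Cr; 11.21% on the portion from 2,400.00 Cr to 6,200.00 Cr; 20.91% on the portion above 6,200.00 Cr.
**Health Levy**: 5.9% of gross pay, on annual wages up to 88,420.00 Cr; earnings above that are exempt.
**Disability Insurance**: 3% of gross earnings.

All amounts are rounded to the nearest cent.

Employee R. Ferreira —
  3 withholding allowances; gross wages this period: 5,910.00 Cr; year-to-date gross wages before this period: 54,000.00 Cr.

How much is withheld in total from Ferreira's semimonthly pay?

Canton Income Tax: taxable = 5,910.00 Cr − 3×300.00 Cr = 5,010.00 Cr
  90.96 Cr + 11.21% × (5,010.00 Cr − 2,400.00 Cr) = 90.96 Cr + 11.21% × 2,610.00 Cr = 383.54 Cr
Health Levy: 5.9% × 5,910.00 Cr = 348.69 Cr
Disability Insurance: 3% × 5,910.00 Cr = 177.30 Cr
Total: 383.54 Cr + 348.69 Cr + 177.30 Cr = 909.53 Cr

909.53 Cr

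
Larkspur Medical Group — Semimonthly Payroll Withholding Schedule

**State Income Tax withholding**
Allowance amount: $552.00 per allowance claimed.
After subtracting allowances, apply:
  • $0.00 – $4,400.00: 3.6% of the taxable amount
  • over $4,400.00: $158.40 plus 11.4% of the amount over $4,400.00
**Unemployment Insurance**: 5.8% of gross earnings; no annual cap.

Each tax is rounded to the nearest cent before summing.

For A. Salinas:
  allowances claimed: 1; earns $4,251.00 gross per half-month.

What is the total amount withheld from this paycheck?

State Income Tax: taxable = $4,251.00 − 1×$552.00 = $3,699.00
  3.6% × $3,699.00 = $133.16
Unemployment Insurance: 5.8% × $4,251.00 = $246.56
Total: $133.16 + $246.56 = $379.72

$379.72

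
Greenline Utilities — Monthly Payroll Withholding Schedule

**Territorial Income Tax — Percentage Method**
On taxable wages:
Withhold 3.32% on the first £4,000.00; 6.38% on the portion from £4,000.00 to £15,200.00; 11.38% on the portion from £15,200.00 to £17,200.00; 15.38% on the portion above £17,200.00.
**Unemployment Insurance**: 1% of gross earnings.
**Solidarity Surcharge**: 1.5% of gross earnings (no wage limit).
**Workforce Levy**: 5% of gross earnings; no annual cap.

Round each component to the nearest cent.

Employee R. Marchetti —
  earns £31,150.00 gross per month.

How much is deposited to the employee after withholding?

£25,593.28

Territorial Income Tax: taxable = £31,150.00
  £1,074.96 + 15.38% × (£31,150.00 − £17,200.00) = £1,074.96 + 15.38% × £13,950.00 = £3,220.47
Unemployment Insurance: 1% × £31,150.00 = £311.50
Solidarity Surcharge: 1.5% × £31,150.00 = £467.25
Workforce Levy: 5% × £31,150.00 = £1,557.50
Total withheld: £3,220.47 + £311.50 + £467.25 + £1,557.50 = £5,556.72
Net pay: £31,150.00 − £5,556.72 = £25,593.28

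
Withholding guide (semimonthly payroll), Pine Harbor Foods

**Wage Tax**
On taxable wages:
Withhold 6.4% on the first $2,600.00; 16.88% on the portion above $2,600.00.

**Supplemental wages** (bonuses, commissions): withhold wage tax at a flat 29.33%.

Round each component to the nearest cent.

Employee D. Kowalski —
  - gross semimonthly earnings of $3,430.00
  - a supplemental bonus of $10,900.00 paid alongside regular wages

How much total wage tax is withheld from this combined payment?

Wage Tax: taxable = $3,430.00
  $166.40 + 16.88% × ($3,430.00 − $2,600.00) = $166.40 + 16.88% × $830.00 = $306.50
Supplemental (29.33% flat on bonus): 29.33% × $10,900.00 = $3,196.97
Total wage tax: $306.50 + $3,196.97 = $3,503.47

$3,503.47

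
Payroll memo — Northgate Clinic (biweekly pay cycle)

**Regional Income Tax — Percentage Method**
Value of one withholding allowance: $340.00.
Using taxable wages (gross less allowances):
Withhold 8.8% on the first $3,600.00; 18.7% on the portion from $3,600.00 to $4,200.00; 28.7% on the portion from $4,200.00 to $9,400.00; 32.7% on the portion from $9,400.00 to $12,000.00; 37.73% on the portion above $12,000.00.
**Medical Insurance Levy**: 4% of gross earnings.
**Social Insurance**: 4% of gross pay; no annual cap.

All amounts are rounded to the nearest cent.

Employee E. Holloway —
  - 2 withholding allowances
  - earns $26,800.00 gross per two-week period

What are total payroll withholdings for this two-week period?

$10,243.08

Regional Income Tax: taxable = $26,800.00 − 2×$340.00 = $26,120.00
  $2,771.60 + 37.73% × ($26,120.00 − $12,000.00) = $2,771.60 + 37.73% × $14,120.00 = $8,099.08
Medical Insurance Levy: 4% × $26,800.00 = $1,072.00
Social Insurance: 4% × $26,800.00 = $1,072.00
Total: $8,099.08 + $1,072.00 + $1,072.00 = $10,243.08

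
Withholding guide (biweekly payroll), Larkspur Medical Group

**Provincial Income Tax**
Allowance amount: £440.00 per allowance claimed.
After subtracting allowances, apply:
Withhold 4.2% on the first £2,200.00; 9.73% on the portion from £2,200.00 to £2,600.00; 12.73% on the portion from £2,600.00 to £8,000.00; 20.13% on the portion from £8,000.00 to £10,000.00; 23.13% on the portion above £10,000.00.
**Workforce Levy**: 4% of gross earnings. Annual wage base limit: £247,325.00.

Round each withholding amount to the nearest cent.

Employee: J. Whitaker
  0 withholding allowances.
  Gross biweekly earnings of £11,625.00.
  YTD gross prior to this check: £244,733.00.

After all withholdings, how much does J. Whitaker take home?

Provincial Income Tax: taxable = £11,625.00
  £1,221.34 + 23.13% × (£11,625.00 − £10,000.00) = £1,221.34 + 23.13% × £1,625.00 = £1,597.20
Workforce Levy: cap £247,325.00 − YTD £244,733.00 = £2,592.00 subject; 4% × £2,592.00 = £103.68
Total withheld: £1,597.20 + £103.68 = £1,700.88
Net pay: £11,625.00 − £1,700.88 = £9,924.12

£9,924.12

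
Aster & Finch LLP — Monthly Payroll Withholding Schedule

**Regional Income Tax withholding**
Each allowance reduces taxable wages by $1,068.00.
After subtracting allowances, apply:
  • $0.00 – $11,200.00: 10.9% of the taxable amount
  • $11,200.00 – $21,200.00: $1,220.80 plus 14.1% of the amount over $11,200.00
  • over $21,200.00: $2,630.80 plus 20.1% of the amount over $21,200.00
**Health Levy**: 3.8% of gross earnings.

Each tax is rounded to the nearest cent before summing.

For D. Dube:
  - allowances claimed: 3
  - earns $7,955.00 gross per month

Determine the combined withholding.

Regional Income Tax: taxable = $7,955.00 − 3×$1,068.00 = $4,751.00
  10.9% × $4,751.00 = $517.86
Health Levy: 3.8% × $7,955.00 = $302.29
Total: $517.86 + $302.29 = $820.15

$820.15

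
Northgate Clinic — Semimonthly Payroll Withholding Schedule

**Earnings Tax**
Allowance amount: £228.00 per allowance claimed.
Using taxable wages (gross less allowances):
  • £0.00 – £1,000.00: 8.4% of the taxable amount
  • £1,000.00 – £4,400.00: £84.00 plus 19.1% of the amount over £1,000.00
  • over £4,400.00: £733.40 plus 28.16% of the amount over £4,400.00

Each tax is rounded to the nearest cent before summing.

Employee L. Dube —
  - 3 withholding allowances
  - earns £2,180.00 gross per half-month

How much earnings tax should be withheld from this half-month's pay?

Earnings Tax: taxable = £2,180.00 − 3×£228.00 = £1,496.00
  £84.00 + 19.1% × (£1,496.00 − £1,000.00) = £84.00 + 19.1% × £496.00 = £178.74

£178.74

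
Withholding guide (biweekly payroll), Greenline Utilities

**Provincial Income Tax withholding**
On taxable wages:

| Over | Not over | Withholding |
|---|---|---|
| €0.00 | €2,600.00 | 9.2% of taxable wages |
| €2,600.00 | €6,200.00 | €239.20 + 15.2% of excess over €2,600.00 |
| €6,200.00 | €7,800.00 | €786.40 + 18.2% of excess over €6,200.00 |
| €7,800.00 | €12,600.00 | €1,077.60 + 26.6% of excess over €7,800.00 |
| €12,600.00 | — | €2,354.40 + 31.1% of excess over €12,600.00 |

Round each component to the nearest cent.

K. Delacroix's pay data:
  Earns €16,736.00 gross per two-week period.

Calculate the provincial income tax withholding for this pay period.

Provincial Income Tax: taxable = €16,736.00
  €2,354.40 + 31.1% × (€16,736.00 − €12,600.00) = €2,354.40 + 31.1% × €4,136.00 = €3,640.70

€3,640.70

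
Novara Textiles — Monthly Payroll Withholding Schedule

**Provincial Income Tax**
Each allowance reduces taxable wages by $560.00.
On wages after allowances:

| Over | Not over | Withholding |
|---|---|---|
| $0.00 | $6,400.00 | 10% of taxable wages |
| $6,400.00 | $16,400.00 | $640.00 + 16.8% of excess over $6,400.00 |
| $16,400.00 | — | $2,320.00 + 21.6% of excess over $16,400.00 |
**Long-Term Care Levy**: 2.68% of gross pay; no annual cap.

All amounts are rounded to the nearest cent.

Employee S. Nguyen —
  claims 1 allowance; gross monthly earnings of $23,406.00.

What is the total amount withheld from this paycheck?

$4,339.62

Provincial Income Tax: taxable = $23,406.00 − 1×$560.00 = $22,846.00
  $2,320.00 + 21.6% × ($22,846.00 − $16,400.00) = $2,320.00 + 21.6% × $6,446.00 = $3,712.34
Long-Term Care Levy: 2.68% × $23,406.00 = $627.28
Total: $3,712.34 + $627.28 = $4,339.62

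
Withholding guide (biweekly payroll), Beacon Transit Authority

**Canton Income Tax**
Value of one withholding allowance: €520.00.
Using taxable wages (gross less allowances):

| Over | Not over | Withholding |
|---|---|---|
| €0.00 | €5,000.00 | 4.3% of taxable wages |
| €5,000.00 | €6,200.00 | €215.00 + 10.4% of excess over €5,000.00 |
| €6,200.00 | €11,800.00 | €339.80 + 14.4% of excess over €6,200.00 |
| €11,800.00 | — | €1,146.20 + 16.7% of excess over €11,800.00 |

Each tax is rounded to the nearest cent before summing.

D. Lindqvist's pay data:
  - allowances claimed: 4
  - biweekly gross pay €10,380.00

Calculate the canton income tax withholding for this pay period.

€642.20

Canton Income Tax: taxable = €10,380.00 − 4×€520.00 = €8,300.00
  €339.80 + 14.4% × (€8,300.00 − €6,200.00) = €339.80 + 14.4% × €2,100.00 = €642.20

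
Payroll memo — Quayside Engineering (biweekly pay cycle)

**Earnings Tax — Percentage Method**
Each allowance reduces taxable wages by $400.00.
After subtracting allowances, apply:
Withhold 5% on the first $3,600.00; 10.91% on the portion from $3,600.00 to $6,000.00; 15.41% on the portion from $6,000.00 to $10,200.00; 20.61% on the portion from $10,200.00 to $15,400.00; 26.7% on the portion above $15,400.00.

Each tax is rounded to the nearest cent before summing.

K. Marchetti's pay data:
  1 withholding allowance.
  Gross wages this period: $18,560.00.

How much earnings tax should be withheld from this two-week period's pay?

Earnings Tax: taxable = $18,560.00 − 1×$400.00 = $18,160.00
  $2,160.78 + 26.7% × ($18,160.00 − $15,400.00) = $2,160.78 + 26.7% × $2,760.00 = $2,897.70

$2,897.70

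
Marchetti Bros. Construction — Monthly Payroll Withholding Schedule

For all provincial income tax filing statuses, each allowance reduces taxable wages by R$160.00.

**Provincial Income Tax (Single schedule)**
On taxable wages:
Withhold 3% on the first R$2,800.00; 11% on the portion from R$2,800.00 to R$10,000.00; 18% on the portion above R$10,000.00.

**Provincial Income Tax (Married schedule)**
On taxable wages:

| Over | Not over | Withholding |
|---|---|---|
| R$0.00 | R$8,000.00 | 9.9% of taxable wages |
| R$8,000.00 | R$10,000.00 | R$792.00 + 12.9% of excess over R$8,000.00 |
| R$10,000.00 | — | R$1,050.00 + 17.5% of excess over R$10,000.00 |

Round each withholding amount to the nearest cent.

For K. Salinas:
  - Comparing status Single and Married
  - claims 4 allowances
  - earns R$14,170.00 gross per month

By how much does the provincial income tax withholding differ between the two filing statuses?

R$156.35

Provincial Income Tax (Single): taxable = R$14,170.00 − 4×R$160.00 = R$13,530.00
  R$876.00 + 18% × (R$13,530.00 − R$10,000.00) = R$876.00 + 18% × R$3,530.00 = R$1,511.40
Provincial Income Tax (Married): taxable = R$14,170.00 − 4×R$160.00 = R$13,530.00
  R$1,050.00 + 17.5% × (R$13,530.00 − R$10,000.00) = R$1,050.00 + 17.5% × R$3,530.00 = R$1,667.75
Difference: |R$1,511.40 − R$1,667.75| = R$156.35 (higher under Married)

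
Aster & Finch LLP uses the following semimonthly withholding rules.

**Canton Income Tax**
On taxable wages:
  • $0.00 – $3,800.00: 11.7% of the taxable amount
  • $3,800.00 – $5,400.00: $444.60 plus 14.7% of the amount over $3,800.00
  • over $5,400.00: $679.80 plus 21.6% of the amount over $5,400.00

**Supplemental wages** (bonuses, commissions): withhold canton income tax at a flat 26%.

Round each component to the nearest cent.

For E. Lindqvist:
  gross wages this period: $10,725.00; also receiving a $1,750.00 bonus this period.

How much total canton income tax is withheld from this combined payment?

Canton Income Tax: taxable = $10,725.00
  $679.80 + 21.6% × ($10,725.00 − $5,400.00) = $679.80 + 21.6% × $5,325.00 = $1,830.00
Supplemental (26% flat on bonus): 26% × $1,750.00 = $455.00
Total canton income tax: $1,830.00 + $455.00 = $2,285.00

$2,285.00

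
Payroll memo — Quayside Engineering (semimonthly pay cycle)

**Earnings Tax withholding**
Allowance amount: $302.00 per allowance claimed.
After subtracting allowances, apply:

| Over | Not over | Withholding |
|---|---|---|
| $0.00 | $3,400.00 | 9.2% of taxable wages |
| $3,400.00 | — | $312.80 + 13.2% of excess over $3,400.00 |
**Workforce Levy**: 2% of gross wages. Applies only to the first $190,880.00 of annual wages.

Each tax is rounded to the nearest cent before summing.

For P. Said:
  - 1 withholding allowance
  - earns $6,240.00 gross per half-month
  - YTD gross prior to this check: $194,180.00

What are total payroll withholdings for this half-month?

Earnings Tax: taxable = $6,240.00 − 1×$302.00 = $5,938.00
  $312.80 + 13.2% × ($5,938.00 − $3,400.00) = $312.80 + 13.2% × $2,538.00 = $647.82
Workforce Levy: YTD $194,180.00 ≥ cap $190,880.00 → $0.00
Total: $647.82 + $0.00 = $647.82

$647.82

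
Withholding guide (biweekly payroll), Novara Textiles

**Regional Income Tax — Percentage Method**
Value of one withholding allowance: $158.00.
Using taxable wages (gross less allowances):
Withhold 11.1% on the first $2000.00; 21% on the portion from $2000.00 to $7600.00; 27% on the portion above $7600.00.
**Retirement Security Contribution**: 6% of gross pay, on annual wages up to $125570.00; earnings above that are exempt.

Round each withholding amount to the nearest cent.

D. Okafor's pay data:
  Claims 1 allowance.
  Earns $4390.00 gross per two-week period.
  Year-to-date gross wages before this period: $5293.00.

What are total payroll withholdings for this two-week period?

$954.12

Regional Income Tax: taxable = $4390.00 − 1×$158.00 = $4232.00
  $222.00 + 21% × ($4232.00 − $2000.00) = $222.00 + 21% × $2232.00 = $690.72
Retirement Security Contribution: 6% × $4390.00 = $263.40
Total: $690.72 + $263.40 = $954.12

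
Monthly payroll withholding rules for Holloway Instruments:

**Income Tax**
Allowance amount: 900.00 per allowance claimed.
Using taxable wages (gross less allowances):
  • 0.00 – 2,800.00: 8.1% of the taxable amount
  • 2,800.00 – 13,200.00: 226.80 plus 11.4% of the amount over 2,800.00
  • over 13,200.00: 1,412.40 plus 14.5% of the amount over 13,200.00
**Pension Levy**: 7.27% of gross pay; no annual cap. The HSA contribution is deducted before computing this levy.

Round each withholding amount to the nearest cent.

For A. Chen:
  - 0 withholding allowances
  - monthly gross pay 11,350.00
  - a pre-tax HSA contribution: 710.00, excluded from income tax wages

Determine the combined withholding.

Income Tax: taxable = 11,350.00 − 710.00 = 10,640.00
  226.80 + 11.4% × (10,640.00 − 2,800.00) = 226.80 + 11.4% × 7,840.00 = 1,120.56
Pension Levy: 7.27% × 10,640.00 = 773.53
Total: 1,120.56 + 773.53 = 1,894.09

1,894.09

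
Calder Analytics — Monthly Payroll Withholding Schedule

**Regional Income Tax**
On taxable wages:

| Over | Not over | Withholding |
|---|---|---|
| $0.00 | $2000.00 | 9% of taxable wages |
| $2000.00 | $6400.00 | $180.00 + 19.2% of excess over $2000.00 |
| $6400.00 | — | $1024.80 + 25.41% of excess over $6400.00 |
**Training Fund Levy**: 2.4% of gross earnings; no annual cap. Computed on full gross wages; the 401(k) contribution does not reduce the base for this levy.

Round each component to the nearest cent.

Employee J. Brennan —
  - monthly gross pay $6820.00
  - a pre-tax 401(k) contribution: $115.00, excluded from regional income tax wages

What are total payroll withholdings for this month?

Regional Income Tax: taxable = $6820.00 − $115.00 = $6705.00
  $1024.80 + 25.41% × ($6705.00 − $6400.00) = $1024.80 + 25.41% × $305.00 = $1102.30
Training Fund Levy: 2.4% × $6820.00 = $163.68
Total: $1102.30 + $163.68 = $1265.98

$1265.98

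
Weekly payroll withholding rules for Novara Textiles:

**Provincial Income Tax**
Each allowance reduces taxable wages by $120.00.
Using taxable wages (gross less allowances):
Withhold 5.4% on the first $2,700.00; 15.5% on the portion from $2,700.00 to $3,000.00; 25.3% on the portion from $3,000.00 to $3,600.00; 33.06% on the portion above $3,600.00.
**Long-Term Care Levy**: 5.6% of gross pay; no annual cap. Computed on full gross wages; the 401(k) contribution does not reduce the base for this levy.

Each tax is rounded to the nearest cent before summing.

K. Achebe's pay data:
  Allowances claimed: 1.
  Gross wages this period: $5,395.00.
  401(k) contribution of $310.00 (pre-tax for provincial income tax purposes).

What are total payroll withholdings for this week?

$1,097.49

Provincial Income Tax: taxable = $5,395.00 − $310.00 − 1×$120.00 = $4,965.00
  $344.10 + 33.06% × ($4,965.00 − $3,600.00) = $344.10 + 33.06% × $1,365.00 = $795.37
Long-Term Care Levy: 5.6% × $5,395.00 = $302.12
Total: $795.37 + $302.12 = $1,097.49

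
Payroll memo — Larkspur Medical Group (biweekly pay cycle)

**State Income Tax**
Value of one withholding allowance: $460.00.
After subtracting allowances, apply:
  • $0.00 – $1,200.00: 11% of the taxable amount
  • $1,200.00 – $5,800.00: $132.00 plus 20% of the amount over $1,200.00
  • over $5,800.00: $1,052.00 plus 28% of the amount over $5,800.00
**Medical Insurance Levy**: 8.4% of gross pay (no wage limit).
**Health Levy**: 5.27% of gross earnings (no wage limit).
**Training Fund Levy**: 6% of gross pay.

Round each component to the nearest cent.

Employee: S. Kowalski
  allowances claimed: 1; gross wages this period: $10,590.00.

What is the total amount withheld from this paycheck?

$4,347.45

State Income Tax: taxable = $10,590.00 − 1×$460.00 = $10,130.00
  $1,052.00 + 28% × ($10,130.00 − $5,800.00) = $1,052.00 + 28% × $4,330.00 = $2,264.40
Medical Insurance Levy: 8.4% × $10,590.00 = $889.56
Health Levy: 5.27% × $10,590.00 = $558.09
Training Fund Levy: 6% × $10,590.00 = $635.40
Total: $2,264.40 + $889.56 + $558.09 + $635.40 = $4,347.45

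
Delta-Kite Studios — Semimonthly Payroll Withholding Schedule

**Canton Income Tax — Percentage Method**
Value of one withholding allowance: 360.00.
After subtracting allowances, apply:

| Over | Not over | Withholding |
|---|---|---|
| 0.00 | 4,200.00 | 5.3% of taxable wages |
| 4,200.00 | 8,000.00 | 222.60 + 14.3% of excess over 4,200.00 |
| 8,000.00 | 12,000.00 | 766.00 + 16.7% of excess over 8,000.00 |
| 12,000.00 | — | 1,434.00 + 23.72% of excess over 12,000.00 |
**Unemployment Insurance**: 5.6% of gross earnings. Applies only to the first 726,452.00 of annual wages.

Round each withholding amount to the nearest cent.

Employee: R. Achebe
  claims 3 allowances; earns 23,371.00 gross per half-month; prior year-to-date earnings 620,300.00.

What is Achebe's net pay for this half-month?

18,187.19

Canton Income Tax: taxable = 23,371.00 − 3×360.00 = 22,291.00
  1,434.00 + 23.72% × (22,291.00 − 12,000.00) = 1,434.00 + 23.72% × 10,291.00 = 3,875.03
Unemployment Insurance: 5.6% × 23,371.00 = 1,308.78
Total withheld: 3,875.03 + 1,308.78 = 5,183.81
Net pay: 23,371.00 − 5,183.81 = 18,187.19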